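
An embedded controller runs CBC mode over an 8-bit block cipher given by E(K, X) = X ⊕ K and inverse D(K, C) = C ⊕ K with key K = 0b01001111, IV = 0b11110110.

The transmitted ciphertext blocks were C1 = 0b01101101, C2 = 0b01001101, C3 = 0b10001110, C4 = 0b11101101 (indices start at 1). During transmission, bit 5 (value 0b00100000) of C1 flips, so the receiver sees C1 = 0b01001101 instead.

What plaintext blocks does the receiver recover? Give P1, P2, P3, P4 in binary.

P1 = 0b11110100, P2 = 0b01001111, P3 = 0b10001100, P4 = 0b00101100

CBC decryption: P_i = D(K, C_i) ⊕ C_{i−1}, with C_{0} = IV.
Only C1 changed, to 0b01001101. In CBC, a change in C_i garbles P_i and flips the same bit in P_{i+1}. Decrypting the received ciphertext:
P1: D(K, 0b01001101) = 0b00000010; 0b00000010 ⊕ 0b11110110 = 0b11110100.
P2: D(K, 0b01001101) = 0b00000010; 0b00000010 ⊕ 0b01001101 = 0b01001111.
P3: D(K, 0b10001110) = 0b11000001; 0b11000001 ⊕ 0b01001101 = 0b10001100.
P4: D(K, 0b11101101) = 0b10100010; 0b10100010 ⊕ 0b10001110 = 0b00101100.
Blocks that differ from the original plaintext: P1, P2.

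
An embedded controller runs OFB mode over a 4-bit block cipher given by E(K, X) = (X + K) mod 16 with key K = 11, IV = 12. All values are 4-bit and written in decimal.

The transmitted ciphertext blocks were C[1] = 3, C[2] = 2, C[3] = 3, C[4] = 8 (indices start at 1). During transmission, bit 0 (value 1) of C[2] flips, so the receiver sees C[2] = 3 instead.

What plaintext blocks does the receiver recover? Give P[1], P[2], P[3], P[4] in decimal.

OFB decryption: S_i = E(K, S_{i−1}) with S_{0} = IV; P_i = C_i ⊕ S_i.
Only C[2] changed, to 3. In OFB, a change in C_i flips the same bit in P_i only; the keystream is unaffected. Decrypting the received ciphertext:
P[1]: S = E(K, 12) = 7; 3 ⊕ 7 = 4.
P[2]: S = E(K, 7) = 2; 3 ⊕ 2 = 1.
P[3]: S = E(K, 2) = 13; 3 ⊕ 13 = 14.
P[4]: S = E(K, 13) = 8; 8 ⊕ 8 = 0.
Blocks that differ from the original plaintext: P[2].

P[1] = 4, P[2] = 1, P[3] = 14, P[4] = 0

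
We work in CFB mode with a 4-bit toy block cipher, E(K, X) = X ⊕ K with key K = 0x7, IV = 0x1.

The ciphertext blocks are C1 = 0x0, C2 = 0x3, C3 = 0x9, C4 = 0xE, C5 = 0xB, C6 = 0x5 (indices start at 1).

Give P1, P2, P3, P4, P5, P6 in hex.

P1 = 0x6, P2 = 0x4, P3 = 0xD, P4 = 0x0, P5 = 0x2, P6 = 0x9

CFB decryption: P_i = C_i ⊕ E(K, C_{i−1}), with C_{0} = IV.
P1: E(K, 0x1) = 0x6; 0x0 ⊕ 0x6 = 0x6.
P2: E(K, 0x0) = 0x7; 0x3 ⊕ 0x7 = 0x4.
P3: E(K, 0x3) = 0x4; 0x9 ⊕ 0x4 = 0xD.
P4: E(K, 0x9) = 0xE; 0xE ⊕ 0xE = 0x0.
P5: E(K, 0xE) = 0x9; 0xB ⊕ 0x9 = 0x2.
P6: E(K, 0xB) = 0xC; 0x5 ⊕ 0xC = 0x9.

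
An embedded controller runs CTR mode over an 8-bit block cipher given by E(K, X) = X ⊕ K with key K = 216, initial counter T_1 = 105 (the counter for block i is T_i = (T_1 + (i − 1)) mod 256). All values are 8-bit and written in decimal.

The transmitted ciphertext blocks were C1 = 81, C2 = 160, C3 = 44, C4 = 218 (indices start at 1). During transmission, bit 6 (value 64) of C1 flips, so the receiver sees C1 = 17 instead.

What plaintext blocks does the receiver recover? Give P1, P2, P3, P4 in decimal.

CTR decryption: S_i = E(K, T_i) where T_i is the counter for block i; P_i = C_i ⊕ S_i.
Only C1 changed, to 17. In CTR, a change in C_i flips the same bit in P_i only; the keystream is unaffected. Decrypting the received ciphertext:
P1: T = 105, S = E(K, T) = 177; 17 ⊕ 177 = 160.
P2: T = 106, S = E(K, T) = 178; 160 ⊕ 178 = 18.
P3: T = 107, S = E(K, T) = 179; 44 ⊕ 179 = 159.
P4: T = 108, S = E(K, T) = 180; 218 ⊕ 180 = 110.
Blocks that differ from the original plaintext: P1.

P1 = 160, P2 = 18, P3 = 159, P4 = 110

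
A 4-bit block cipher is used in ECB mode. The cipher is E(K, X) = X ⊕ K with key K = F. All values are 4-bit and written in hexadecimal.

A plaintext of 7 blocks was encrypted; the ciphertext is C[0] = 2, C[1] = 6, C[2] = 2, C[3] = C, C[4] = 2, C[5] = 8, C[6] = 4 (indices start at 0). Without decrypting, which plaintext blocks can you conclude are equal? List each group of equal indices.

ECB encrypts each block independently with the same key, so equal ciphertext blocks imply equal plaintext blocks.
C[0] = C[2] = C[4] = 2, so P[0] = P[2] = P[4].

P[0] = P[2] = P[4]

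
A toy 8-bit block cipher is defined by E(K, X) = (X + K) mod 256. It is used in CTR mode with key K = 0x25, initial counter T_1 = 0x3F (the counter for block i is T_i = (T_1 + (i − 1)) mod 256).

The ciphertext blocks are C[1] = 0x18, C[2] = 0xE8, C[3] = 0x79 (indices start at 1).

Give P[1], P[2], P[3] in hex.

CTR decryption: S_i = E(K, T_i) where T_i is the counter for block i; P_i = C_i ⊕ S_i.
P[1]: T = 0x3F, S = E(K, T) = 0x64; 0x18 ⊕ 0x64 = 0x7C.
P[2]: T = 0x40, S = E(K, T) = 0x65; 0xE8 ⊕ 0x65 = 0x8D.
P[3]: T = 0x41, S = E(K, T) = 0x66; 0x79 ⊕ 0x66 = 0x1F.

P[1] = 0x7C, P[2] = 0x8D, P[3] = 0x1F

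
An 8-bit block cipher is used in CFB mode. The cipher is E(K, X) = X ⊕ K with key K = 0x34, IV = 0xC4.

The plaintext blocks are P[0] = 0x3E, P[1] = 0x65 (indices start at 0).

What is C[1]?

CFB encryption: C_i = P_i ⊕ E(K, C_{i−1}), with C_{−1} = IV.
C[0]: E(K, 0xC4) = 0xF0; 0x3E ⊕ 0xF0 = 0xCE.
C[1]: E(K, 0xCE) = 0xFA; 0x65 ⊕ 0xFA = 0x9F.

C[1] = 0x9F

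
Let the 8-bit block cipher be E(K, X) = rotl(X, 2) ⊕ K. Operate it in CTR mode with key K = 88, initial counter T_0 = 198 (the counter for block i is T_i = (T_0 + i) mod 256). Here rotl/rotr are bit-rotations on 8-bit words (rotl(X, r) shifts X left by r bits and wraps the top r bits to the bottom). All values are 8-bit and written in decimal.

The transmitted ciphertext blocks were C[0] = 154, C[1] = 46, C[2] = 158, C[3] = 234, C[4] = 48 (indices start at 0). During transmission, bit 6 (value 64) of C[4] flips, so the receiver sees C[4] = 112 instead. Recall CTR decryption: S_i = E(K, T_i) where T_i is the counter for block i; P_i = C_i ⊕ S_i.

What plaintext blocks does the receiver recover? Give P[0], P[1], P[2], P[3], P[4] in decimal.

P[0] = 217, P[1] = 105, P[2] = 229, P[3] = 149, P[4] = 3

Only C[4] changed, to 112. In CTR, a change in C_i flips the same bit in P_i only; the keystream is unaffected. Decrypting the received ciphertext:
P[0]: T = 198, S = E(K, T) = 67; 154 ⊕ 67 = 217.
P[1]: T = 199, S = E(K, T) = 71; 46 ⊕ 71 = 105.
P[2]: T = 200, S = E(K, T) = 123; 158 ⊕ 123 = 229.
P[3]: T = 201, S = E(K, T) = 127; 234 ⊕ 127 = 149.
P[4]: T = 202, S = E(K, T) = 115; 112 ⊕ 115 = 3.
Blocks that differ from the original plaintext: P[4].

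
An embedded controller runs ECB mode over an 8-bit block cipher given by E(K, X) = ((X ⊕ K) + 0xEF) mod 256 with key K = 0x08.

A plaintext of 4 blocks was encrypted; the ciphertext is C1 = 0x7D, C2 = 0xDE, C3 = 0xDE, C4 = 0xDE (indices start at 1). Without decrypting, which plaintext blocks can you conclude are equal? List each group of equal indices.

P2 = P3 = P4

ECB encrypts each block independently with the same key, so equal ciphertext blocks imply equal plaintext blocks.
C2 = C3 = C4 = 0xDE, so P2 = P3 = P4.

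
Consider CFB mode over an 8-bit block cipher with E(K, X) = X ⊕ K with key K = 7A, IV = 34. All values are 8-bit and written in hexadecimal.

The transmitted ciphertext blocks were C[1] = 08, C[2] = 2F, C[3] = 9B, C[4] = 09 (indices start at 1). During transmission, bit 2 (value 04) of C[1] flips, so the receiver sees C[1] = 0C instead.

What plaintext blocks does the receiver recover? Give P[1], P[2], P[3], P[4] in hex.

P[1] = 42, P[2] = 59, P[3] = CE, P[4] = E8

CFB decryption: P_i = C_i ⊕ E(K, C_{i−1}), with C_{0} = IV.
Only C[1] changed, to 0C. In CFB, a change in C_i flips the same bit in P_i and garbles P_{i+1}. Decrypting the received ciphertext:
P[1]: E(K, 34) = 4E; 0C ⊕ 4E = 42.
P[2]: E(K, 0C) = 76; 2F ⊕ 76 = 59.
P[3]: E(K, 2F) = 55; 9B ⊕ 55 = CE.
P[4]: E(K, 9B) = E1; 09 ⊕ E1 = E8.
Blocks that differ from the original plaintext: P[1], P[2].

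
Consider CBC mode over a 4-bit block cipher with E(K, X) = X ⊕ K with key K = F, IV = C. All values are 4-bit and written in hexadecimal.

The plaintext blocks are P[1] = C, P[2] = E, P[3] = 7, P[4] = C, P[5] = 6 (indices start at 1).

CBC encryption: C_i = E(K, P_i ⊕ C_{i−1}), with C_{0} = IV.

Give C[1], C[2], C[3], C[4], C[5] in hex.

C[1] = F, C[2] = E, C[3] = 6, C[4] = 5, C[5] = C

C[1]: P[1] ⊕ C = 0; E(K, 0) = F.
C[2]: P[2] ⊕ F = 1; E(K, 1) = E.
C[3]: P[3] ⊕ E = 9; E(K, 9) = 6.
C[4]: P[4] ⊕ 6 = A; E(K, A) = 5.
C[5]: P[5] ⊕ 5 = 3; E(K, 3) = C.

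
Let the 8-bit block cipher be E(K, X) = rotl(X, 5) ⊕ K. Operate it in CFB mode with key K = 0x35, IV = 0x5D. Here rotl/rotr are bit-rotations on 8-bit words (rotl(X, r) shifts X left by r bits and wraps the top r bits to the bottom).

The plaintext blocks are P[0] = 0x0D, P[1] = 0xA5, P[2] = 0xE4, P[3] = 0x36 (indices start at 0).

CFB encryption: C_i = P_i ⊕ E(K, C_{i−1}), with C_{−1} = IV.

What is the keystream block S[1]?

C[0]: E(K, 0x5D) = 0x9E; 0x0D ⊕ 0x9E = 0x93.
C[1]: E(K, 0x93) = 0x47; 0xA5 ⊕ 0x47 = 0xE2.
So S[1] = 0x47.

0x47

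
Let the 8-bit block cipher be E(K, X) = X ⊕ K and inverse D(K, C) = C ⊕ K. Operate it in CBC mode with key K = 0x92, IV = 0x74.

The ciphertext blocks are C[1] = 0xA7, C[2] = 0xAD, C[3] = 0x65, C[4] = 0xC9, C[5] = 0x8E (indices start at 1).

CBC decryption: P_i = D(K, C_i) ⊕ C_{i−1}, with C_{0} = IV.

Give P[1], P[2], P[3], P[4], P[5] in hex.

P[1] = 0x41, P[2] = 0x98, P[3] = 0x5A, P[4] = 0x3E, P[5] = 0xD5

P[1]: D(K, 0xA7) = 0x35; 0x35 ⊕ 0x74 = 0x41.
P[2]: D(K, 0xAD) = 0x3F; 0x3F ⊕ 0xA7 = 0x98.
P[3]: D(K, 0x65) = 0xF7; 0xF7 ⊕ 0xAD = 0x5A.
P[4]: D(K, 0xC9) = 0x5B; 0x5B ⊕ 0x65 = 0x3E.
P[5]: D(K, 0x8E) = 0x1C; 0x1C ⊕ 0xC9 = 0xD5.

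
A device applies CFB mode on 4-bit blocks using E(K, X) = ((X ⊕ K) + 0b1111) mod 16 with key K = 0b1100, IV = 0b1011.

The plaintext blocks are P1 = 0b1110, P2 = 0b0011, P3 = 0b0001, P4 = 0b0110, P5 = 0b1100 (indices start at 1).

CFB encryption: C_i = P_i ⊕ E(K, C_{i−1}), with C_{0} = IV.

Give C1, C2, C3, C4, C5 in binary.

C1 = 0b1000, C2 = 0b0000, C3 = 0b1010, C4 = 0b0011, C5 = 0b0010

C1: E(K, 0b1011) = 0b0110; 0b1110 ⊕ 0b0110 = 0b1000.
C2: E(K, 0b1000) = 0b0011; 0b0011 ⊕ 0b0011 = 0b0000.
C3: E(K, 0b0000) = 0b1011; 0b0001 ⊕ 0b1011 = 0b1010.
C4: E(K, 0b1010) = 0b0101; 0b0110 ⊕ 0b0101 = 0b0011.
C5: E(K, 0b0011) = 0b1110; 0b1100 ⊕ 0b1110 = 0b0010.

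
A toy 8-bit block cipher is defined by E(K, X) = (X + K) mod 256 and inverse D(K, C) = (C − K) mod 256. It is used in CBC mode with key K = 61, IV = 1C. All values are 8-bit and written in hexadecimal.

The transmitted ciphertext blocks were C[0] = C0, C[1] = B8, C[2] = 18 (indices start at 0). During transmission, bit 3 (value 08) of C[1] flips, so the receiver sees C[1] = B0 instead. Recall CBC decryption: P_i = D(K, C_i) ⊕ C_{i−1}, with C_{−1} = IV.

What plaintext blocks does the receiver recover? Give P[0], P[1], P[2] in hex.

P[0] = 43, P[1] = 8F, P[2] = 07

Only C[1] changed, to B0. In CBC, a change in C_i garbles P_i and flips the same bit in P_{i+1}. Decrypting the received ciphertext:
P[0]: D(K, C0) = 5F; 5F ⊕ 1C = 43.
P[1]: D(K, B0) = 4F; 4F ⊕ C0 = 8F.
P[2]: D(K, 18) = B7; B7 ⊕ B0 = 07.
Blocks that differ from the original plaintext: P[1], P[2].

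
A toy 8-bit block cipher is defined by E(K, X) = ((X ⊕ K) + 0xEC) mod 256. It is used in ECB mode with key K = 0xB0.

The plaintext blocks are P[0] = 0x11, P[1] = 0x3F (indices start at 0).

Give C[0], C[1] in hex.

C[0] = 0x8D, C[1] = 0x7B

ECB encryption: C_i = E(K, P_i).
C[0]: E(K, 0x11) = 0x8D.
C[1]: E(K, 0x3F) = 0x7B.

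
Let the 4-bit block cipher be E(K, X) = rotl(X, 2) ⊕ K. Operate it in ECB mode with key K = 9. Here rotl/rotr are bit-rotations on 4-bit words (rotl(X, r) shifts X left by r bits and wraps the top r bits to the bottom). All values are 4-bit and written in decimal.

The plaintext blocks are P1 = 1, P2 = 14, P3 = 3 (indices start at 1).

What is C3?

C3 = 5

ECB encryption: C_i = E(K, P_i).
C3: E(K, 3) = 5.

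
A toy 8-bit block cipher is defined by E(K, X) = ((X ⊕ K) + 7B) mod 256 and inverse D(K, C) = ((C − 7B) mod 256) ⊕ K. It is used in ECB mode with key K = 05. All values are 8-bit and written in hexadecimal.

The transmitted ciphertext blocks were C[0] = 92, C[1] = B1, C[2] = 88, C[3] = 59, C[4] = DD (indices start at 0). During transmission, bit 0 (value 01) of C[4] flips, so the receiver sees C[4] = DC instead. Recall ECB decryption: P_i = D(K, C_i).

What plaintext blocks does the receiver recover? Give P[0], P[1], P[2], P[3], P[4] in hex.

Only C[4] changed, to DC. In ECB, a change in C_i affects only P_i. Decrypting the received ciphertext:
P[0]: D(K, 92) = 12.
P[1]: D(K, B1) = 33.
P[2]: D(K, 88) = 08.
P[3]: D(K, 59) = DB.
P[4]: D(K, DC) = 64.
Blocks that differ from the original plaintext: P[4].

P[0] = 12, P[1] = 33, P[2] = 08, P[3] = DB, P[4] = 64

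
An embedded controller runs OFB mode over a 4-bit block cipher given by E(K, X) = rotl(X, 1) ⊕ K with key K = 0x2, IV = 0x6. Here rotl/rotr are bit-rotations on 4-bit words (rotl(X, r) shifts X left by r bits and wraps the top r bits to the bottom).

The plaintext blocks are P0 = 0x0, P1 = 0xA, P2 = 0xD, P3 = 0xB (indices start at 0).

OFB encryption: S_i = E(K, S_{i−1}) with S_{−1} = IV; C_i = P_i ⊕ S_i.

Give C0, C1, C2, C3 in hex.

C0 = 0xE, C1 = 0x5, C2 = 0x0, C3 = 0x2

C0: S = E(K, 0x6) = 0xE; 0x0 ⊕ 0xE = 0xE.
C1: S = E(K, 0xE) = 0xF; 0xA ⊕ 0xF = 0x5.
C2: S = E(K, 0xF) = 0xD; 0xD ⊕ 0xD = 0x0.
C3: S = E(K, 0xD) = 0x9; 0xB ⊕ 0x9 = 0x2.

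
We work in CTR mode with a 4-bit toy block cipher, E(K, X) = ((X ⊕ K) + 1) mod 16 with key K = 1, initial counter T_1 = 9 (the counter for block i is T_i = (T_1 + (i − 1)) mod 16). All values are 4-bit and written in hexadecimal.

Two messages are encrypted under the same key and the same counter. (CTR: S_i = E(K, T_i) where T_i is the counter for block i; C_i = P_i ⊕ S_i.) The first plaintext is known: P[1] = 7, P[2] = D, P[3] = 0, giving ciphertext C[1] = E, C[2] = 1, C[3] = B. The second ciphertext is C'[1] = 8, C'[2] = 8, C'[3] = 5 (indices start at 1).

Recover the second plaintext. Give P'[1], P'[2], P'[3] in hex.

P'[1] = 1, P'[2] = 4, P'[3] = E

In CTR with a reused counter, both messages share the same keystream S_i, so C_i ⊕ C'_i = P_i ⊕ P'_i and thus P'_i = P_i ⊕ C_i ⊕ C'_i.
P'[1]: 7 ⊕ E ⊕ 8 = 1.
P'[2]: D ⊕ 1 ⊕ 8 = 4.
P'[3]: 0 ⊕ B ⊕ 5 = E.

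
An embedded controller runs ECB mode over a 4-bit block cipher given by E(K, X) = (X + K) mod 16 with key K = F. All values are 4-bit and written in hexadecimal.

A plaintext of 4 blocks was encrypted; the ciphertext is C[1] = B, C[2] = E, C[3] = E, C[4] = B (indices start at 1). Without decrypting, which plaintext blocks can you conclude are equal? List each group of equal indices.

ECB encrypts each block independently with the same key, so equal ciphertext blocks imply equal plaintext blocks.
C[1] = C[4] = B, so P[1] = P[4].
C[2] = C[3] = E, so P[2] = P[3].

P[1] = P[4]; P[2] = P[3]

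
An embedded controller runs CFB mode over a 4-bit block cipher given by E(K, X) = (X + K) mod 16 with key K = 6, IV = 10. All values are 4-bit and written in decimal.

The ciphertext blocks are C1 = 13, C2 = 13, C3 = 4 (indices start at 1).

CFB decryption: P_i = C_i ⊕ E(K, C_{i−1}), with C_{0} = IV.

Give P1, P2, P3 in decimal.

P1: E(K, 10) = 0; 13 ⊕ 0 = 13.
P2: E(K, 13) = 3; 13 ⊕ 3 = 14.
P3: E(K, 13) = 3; 4 ⊕ 3 = 7.

P1 = 13, P2 = 14, P3 = 7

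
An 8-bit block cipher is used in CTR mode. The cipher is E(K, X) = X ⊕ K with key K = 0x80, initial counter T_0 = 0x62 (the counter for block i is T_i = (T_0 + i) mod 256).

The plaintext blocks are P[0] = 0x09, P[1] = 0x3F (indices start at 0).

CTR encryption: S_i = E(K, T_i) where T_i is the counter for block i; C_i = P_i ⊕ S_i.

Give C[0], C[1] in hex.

C[0] = 0xEB, C[1] = 0xDC

C[0]: T = 0x62, S = E(K, T) = 0xE2; 0x09 ⊕ 0xE2 = 0xEB.
C[1]: T = 0x63, S = E(K, T) = 0xE3; 0x3F ⊕ 0xE3 = 0xDC.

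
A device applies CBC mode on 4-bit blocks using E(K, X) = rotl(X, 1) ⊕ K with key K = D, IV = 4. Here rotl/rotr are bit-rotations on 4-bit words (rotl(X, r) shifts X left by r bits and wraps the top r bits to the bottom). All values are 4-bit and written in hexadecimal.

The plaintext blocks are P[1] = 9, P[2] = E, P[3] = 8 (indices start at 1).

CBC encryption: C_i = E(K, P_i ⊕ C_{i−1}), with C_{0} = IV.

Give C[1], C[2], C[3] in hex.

C[1] = 6, C[2] = C, C[3] = 5

C[1]: P[1] ⊕ 4 = D; E(K, D) = 6.
C[2]: P[2] ⊕ 6 = 8; E(K, 8) = C.
C[3]: P[3] ⊕ C = 4; E(K, 4) = 5.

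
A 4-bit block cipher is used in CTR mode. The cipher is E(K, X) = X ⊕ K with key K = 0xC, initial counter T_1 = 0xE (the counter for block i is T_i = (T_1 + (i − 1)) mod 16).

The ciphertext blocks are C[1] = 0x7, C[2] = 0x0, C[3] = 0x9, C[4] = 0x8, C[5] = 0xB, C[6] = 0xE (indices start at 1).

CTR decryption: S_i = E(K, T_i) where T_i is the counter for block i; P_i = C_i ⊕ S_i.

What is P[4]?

P[4] = 0x5

P[4]: T = 0x1, S = E(K, T) = 0xD; 0x8 ⊕ 0xD = 0x5.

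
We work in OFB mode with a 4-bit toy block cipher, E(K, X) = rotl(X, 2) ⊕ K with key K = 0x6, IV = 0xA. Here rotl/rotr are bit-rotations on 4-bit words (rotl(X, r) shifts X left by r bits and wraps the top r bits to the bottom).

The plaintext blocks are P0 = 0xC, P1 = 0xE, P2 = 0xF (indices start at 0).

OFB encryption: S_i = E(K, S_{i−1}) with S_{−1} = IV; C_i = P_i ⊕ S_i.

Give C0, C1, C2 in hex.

C0: S = E(K, 0xA) = 0xC; 0xC ⊕ 0xC = 0x0.
C1: S = E(K, 0xC) = 0x5; 0xE ⊕ 0x5 = 0xB.
C2: S = E(K, 0x5) = 0x3; 0xF ⊕ 0x3 = 0xC.

C0 = 0x0, C1 = 0xB, C2 = 0xC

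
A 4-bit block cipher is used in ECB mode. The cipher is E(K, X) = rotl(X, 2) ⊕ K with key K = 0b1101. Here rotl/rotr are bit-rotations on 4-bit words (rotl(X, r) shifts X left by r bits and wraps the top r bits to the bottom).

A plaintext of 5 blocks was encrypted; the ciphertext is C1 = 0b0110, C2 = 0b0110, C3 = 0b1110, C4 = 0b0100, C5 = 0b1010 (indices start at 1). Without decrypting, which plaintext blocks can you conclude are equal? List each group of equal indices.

P1 = P2

ECB encrypts each block independently with the same key, so equal ciphertext blocks imply equal plaintext blocks.
C1 = C2 = 0b0110, so P1 = P2.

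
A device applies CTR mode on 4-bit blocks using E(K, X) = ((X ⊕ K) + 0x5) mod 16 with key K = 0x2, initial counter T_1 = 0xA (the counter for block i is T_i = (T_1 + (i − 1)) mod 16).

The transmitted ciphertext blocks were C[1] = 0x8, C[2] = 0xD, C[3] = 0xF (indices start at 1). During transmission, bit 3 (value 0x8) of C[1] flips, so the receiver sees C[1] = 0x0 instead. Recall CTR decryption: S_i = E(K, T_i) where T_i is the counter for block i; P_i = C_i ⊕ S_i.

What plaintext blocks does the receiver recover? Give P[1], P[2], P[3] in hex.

P[1] = 0xD, P[2] = 0x3, P[3] = 0xC

Only C[1] changed, to 0x0. In CTR, a change in C_i flips the same bit in P_i only; the keystream is unaffected. Decrypting the received ciphertext:
P[1]: T = 0xA, S = E(K, T) = 0xD; 0x0 ⊕ 0xD = 0xD.
P[2]: T = 0xB, S = E(K, T) = 0xE; 0xD ⊕ 0xE = 0x3.
P[3]: T = 0xC, S = E(K, T) = 0x3; 0xF ⊕ 0x3 = 0xC.
Blocks that differ from the original plaintext: P[1].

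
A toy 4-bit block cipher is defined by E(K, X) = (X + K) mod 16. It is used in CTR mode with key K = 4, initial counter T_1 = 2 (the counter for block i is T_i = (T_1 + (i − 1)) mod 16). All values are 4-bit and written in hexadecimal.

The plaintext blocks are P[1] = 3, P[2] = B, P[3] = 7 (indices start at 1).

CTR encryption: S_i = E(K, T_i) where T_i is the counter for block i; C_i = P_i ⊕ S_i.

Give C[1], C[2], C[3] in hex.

C[1] = 5, C[2] = C, C[3] = F

C[1]: T = 2, S = E(K, T) = 6; 3 ⊕ 6 = 5.
C[2]: T = 3, S = E(K, T) = 7; B ⊕ 7 = C.
C[3]: T = 4, S = E(K, T) = 8; 7 ⊕ 8 = F.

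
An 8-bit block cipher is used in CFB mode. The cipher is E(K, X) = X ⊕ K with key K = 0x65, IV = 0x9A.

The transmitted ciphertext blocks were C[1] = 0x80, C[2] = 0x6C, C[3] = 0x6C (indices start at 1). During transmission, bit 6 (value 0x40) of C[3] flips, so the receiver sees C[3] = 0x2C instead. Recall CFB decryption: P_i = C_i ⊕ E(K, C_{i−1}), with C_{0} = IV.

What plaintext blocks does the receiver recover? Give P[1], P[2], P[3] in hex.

P[1] = 0x7F, P[2] = 0x89, P[3] = 0x25

Only C[3] changed, to 0x2C. In CFB, a change in C_i flips the same bit in P_i and garbles P_{i+1}. Decrypting the received ciphertext:
P[1]: E(K, 0x9A) = 0xFF; 0x80 ⊕ 0xFF = 0x7F.
P[2]: E(K, 0x80) = 0xE5; 0x6C ⊕ 0xE5 = 0x89.
P[3]: E(K, 0x6C) = 0x09; 0x2C ⊕ 0x09 = 0x25.
Blocks that differ from the original plaintext: P[3].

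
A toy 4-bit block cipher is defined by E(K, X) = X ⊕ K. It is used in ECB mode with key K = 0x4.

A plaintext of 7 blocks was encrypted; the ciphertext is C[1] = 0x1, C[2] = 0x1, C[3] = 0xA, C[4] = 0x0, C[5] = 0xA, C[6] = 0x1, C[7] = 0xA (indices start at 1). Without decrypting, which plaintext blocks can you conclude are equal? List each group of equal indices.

ECB encrypts each block independently with the same key, so equal ciphertext blocks imply equal plaintext blocks.
C[1] = C[2] = C[6] = 0x1, so P[1] = P[2] = P[6].
C[3] = C[5] = C[7] = 0xA, so P[3] = P[5] = P[7].

P[1] = P[2] = P[6]; P[3] = P[5] = P[7]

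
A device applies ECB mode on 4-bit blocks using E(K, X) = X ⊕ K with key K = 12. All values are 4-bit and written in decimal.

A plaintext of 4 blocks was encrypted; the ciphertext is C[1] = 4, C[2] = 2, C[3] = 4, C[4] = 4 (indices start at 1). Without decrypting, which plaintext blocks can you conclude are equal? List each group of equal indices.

P[1] = P[3] = P[4]

ECB encrypts each block independently with the same key, so equal ciphertext blocks imply equal plaintext blocks.
C[1] = C[3] = C[4] = 4, so P[1] = P[3] = P[4].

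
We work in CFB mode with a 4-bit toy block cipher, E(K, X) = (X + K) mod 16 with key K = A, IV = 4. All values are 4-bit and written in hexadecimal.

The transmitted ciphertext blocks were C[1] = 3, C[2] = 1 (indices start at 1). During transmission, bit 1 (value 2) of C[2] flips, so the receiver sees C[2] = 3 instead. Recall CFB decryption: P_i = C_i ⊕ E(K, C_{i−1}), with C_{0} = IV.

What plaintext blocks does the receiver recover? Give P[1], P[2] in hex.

P[1] = D, P[2] = E

Only C[2] changed, to 3. In CFB, a change in C_i flips the same bit in P_i and garbles P_{i+1}. Decrypting the received ciphertext:
P[1]: E(K, 4) = E; 3 ⊕ E = D.
P[2]: E(K, 3) = D; 3 ⊕ D = E.
Blocks that differ from the original plaintext: P[2].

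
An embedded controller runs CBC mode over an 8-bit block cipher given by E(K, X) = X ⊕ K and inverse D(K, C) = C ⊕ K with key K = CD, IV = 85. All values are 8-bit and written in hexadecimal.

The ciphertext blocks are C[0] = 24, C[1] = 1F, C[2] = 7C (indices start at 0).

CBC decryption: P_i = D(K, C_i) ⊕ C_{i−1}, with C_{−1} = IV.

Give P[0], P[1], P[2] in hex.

P[0] = 6C, P[1] = F6, P[2] = AE

P[0]: D(K, 24) = E9; E9 ⊕ 85 = 6C.
P[1]: D(K, 1F) = D2; D2 ⊕ 24 = F6.
P[2]: D(K, 7C) = B1; B1 ⊕ 1F = AE.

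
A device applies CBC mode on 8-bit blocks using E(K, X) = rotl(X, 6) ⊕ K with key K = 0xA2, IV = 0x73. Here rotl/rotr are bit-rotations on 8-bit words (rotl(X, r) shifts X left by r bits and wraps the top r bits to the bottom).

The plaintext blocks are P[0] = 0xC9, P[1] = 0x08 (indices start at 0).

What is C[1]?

CBC encryption: C_i = E(K, P_i ⊕ C_{i−1}), with C_{−1} = IV.
C[0]: P[0] ⊕ 0x73 = 0xBA; E(K, 0xBA) = 0x0C.
C[1]: P[1] ⊕ 0x0C = 0x04; E(K, 0x04) = 0xA3.

C[1] = 0xA3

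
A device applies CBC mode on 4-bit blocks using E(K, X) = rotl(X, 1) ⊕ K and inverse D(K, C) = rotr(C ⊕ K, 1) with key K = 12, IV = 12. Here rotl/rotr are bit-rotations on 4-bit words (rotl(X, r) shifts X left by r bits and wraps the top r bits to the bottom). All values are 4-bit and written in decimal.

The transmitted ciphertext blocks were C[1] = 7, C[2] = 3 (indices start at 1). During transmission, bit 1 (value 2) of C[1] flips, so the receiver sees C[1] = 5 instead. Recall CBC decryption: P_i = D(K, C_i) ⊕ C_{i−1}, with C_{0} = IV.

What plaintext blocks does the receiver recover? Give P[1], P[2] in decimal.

P[1] = 0, P[2] = 10

Only C[1] changed, to 5. In CBC, a change in C_i garbles P_i and flips the same bit in P_{i+1}. Decrypting the received ciphertext:
P[1]: D(K, 5) = 12; 12 ⊕ 12 = 0.
P[2]: D(K, 3) = 15; 15 ⊕ 5 = 10.
Blocks that differ from the original plaintext: P[1], P[2].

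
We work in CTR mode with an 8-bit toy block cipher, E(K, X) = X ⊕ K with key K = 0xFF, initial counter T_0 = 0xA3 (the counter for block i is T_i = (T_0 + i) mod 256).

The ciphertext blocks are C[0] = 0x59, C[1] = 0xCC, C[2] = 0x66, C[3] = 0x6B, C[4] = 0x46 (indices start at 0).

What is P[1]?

P[1] = 0x97

CTR decryption: S_i = E(K, T_i) where T_i is the counter for block i; P_i = C_i ⊕ S_i.
P[1]: T = 0xA4, S = E(K, T) = 0x5B; 0xCC ⊕ 0x5B = 0x97.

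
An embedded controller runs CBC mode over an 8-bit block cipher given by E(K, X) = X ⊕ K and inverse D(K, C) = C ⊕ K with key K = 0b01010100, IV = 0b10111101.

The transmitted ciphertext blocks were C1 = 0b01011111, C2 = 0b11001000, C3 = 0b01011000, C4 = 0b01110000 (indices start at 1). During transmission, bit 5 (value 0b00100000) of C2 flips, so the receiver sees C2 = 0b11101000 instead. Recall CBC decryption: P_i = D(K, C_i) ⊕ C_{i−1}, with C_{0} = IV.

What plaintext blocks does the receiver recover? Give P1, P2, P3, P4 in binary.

Only C2 changed, to 0b11101000. In CBC, a change in C_i garbles P_i and flips the same bit in P_{i+1}. Decrypting the received ciphertext:
P1: D(K, 0b01011111) = 0b00001011; 0b00001011 ⊕ 0b10111101 = 0b10110110.
P2: D(K, 0b11101000) = 0b10111100; 0b10111100 ⊕ 0b01011111 = 0b11100011.
P3: D(K, 0b01011000) = 0b00001100; 0b00001100 ⊕ 0b11101000 = 0b11100100.
P4: D(K, 0b01110000) = 0b00100100; 0b00100100 ⊕ 0b01011000 = 0b01111100.
Blocks that differ from the original plaintext: P2, P3.

P1 = 0b10110110, P2 = 0b11100011, P3 = 0b11100100, P4 = 0b01111100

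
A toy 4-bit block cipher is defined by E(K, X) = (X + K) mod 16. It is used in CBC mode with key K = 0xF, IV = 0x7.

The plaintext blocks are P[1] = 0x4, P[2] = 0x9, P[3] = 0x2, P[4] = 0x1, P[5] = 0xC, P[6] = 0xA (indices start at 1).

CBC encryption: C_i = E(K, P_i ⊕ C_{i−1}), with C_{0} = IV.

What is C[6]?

C[1]: P[1] ⊕ 0x7 = 0x3; E(K, 0x3) = 0x2.
C[2]: P[2] ⊕ 0x2 = 0xB; E(K, 0xB) = 0xA.
C[3]: P[3] ⊕ 0xA = 0x8; E(K, 0x8) = 0x7.
C[4]: P[4] ⊕ 0x7 = 0x6; E(K, 0x6) = 0x5.
C[5]: P[5] ⊕ 0x5 = 0x9; E(K, 0x9) = 0x8.
C[6]: P[6] ⊕ 0x8 = 0x2; E(K, 0x2) = 0x1.

C[6] = 0x1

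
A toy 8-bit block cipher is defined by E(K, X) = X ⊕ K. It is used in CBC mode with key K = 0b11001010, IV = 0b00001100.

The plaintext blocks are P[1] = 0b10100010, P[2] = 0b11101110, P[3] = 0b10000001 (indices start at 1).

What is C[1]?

CBC encryption: C_i = E(K, P_i ⊕ C_{i−1}), with C_{0} = IV.
C[1]: P[1] ⊕ 0b00001100 = 0b10101110; E(K, 0b10101110) = 0b01100100.

C[1] = 0b01100100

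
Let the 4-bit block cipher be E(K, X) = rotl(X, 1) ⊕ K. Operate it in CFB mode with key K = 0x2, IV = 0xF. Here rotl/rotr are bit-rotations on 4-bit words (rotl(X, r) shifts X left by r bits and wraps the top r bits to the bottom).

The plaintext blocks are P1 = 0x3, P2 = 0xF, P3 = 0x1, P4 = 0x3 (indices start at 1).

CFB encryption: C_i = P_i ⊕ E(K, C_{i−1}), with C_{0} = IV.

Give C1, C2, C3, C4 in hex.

C1: E(K, 0xF) = 0xD; 0x3 ⊕ 0xD = 0xE.
C2: E(K, 0xE) = 0xF; 0xF ⊕ 0xF = 0x0.
C3: E(K, 0x0) = 0x2; 0x1 ⊕ 0x2 = 0x3.
C4: E(K, 0x3) = 0x4; 0x3 ⊕ 0x4 = 0x7.

C1 = 0xE, C2 = 0x0, C3 = 0x3, C4 = 0x7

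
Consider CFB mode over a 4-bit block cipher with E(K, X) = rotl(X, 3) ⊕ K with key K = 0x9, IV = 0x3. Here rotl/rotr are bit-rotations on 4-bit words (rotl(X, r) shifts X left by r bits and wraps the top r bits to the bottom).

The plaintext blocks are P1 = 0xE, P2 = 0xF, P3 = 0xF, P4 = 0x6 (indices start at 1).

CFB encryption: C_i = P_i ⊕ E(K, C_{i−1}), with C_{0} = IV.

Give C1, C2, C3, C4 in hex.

C1: E(K, 0x3) = 0x0; 0xE ⊕ 0x0 = 0xE.
C2: E(K, 0xE) = 0xE; 0xF ⊕ 0xE = 0x1.
C3: E(K, 0x1) = 0x1; 0xF ⊕ 0x1 = 0xE.
C4: E(K, 0xE) = 0xE; 0x6 ⊕ 0xE = 0x8.

C1 = 0xE, C2 = 0x1, C3 = 0xE, C4 = 0x8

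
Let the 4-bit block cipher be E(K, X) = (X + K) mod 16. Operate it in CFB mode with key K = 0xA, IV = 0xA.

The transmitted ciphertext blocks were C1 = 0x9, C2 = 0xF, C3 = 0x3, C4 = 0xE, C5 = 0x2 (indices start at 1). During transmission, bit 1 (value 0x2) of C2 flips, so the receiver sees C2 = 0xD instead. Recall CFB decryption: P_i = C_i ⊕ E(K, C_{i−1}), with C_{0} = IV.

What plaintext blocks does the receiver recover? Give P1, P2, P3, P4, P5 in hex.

Only C2 changed, to 0xD. In CFB, a change in C_i flips the same bit in P_i and garbles P_{i+1}. Decrypting the received ciphertext:
P1: E(K, 0xA) = 0x4; 0x9 ⊕ 0x4 = 0xD.
P2: E(K, 0x9) = 0x3; 0xD ⊕ 0x3 = 0xE.
P3: E(K, 0xD) = 0x7; 0x3 ⊕ 0x7 = 0x4.
P4: E(K, 0x3) = 0xD; 0xE ⊕ 0xD = 0x3.
P5: E(K, 0xE) = 0x8; 0x2 ⊕ 0x8 = 0xA.
Blocks that differ from the original plaintext: P2, P3.

P1 = 0xD, P2 = 0xE, P3 = 0x4, P4 = 0x3, P5 = 0xA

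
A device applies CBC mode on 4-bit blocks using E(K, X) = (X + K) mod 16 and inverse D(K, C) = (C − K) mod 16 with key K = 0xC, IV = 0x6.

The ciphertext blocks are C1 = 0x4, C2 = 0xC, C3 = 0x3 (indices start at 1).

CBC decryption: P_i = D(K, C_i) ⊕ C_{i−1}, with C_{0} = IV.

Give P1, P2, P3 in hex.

P1: D(K, 0x4) = 0x8; 0x8 ⊕ 0x6 = 0xE.
P2: D(K, 0xC) = 0x0; 0x0 ⊕ 0x4 = 0x4.
P3: D(K, 0x3) = 0x7; 0x7 ⊕ 0xC = 0xB.

P1 = 0xE, P2 = 0x4, P3 = 0xB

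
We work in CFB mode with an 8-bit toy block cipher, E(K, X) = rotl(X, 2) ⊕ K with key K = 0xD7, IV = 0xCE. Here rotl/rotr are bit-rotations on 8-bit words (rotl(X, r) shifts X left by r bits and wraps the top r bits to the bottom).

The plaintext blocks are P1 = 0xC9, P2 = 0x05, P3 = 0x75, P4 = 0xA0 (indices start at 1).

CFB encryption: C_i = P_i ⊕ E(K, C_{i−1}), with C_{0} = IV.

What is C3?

C1: E(K, 0xCE) = 0xEC; 0xC9 ⊕ 0xEC = 0x25.
C2: E(K, 0x25) = 0x43; 0x05 ⊕ 0x43 = 0x46.
C3: E(K, 0x46) = 0xCE; 0x75 ⊕ 0xCE = 0xBB.

C3 = 0xBB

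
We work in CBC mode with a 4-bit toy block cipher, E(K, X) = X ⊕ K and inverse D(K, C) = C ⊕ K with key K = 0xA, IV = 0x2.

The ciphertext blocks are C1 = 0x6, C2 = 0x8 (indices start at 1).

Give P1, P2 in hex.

CBC decryption: P_i = D(K, C_i) ⊕ C_{i−1}, with C_{0} = IV.
P1: D(K, 0x6) = 0xC; 0xC ⊕ 0x2 = 0xE.
P2: D(K, 0x8) = 0x2; 0x2 ⊕ 0x6 = 0x4.

P1 = 0xE, P2 = 0x4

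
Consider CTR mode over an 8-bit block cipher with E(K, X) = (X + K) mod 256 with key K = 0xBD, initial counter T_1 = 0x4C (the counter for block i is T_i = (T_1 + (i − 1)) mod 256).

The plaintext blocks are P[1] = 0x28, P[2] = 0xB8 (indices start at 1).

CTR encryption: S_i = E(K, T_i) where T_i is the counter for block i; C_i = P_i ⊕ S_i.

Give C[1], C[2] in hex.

C[1] = 0x21, C[2] = 0xB2

C[1]: T = 0x4C, S = E(K, T) = 0x09; 0x28 ⊕ 0x09 = 0x21.
C[2]: T = 0x4D, S = E(K, T) = 0x0A; 0xB8 ⊕ 0x0A = 0xB2.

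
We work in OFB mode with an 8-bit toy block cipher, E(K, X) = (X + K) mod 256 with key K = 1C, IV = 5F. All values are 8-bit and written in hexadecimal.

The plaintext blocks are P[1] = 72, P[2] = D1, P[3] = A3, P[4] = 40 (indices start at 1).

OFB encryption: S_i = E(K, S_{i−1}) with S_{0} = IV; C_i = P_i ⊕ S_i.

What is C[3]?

C[3] = 10

C[1]: S = E(K, 5F) = 7B; 72 ⊕ 7B = 09.
C[2]: S = E(K, 7B) = 97; D1 ⊕ 97 = 46.
C[3]: S = E(K, 97) = B3; A3 ⊕ B3 = 10.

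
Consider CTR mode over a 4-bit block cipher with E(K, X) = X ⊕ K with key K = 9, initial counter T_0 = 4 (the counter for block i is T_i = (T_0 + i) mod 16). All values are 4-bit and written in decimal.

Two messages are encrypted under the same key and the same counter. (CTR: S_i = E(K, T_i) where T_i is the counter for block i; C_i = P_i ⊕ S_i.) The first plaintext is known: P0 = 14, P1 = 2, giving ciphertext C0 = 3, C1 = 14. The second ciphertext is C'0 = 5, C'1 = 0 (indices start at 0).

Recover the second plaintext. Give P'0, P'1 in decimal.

P'0 = 8, P'1 = 12

In CTR with a reused counter, both messages share the same keystream S_i, so C_i ⊕ C'_i = P_i ⊕ P'_i and thus P'_i = P_i ⊕ C_i ⊕ C'_i.
P'0: 14 ⊕ 3 ⊕ 5 = 8.
P'1: 2 ⊕ 14 ⊕ 0 = 12.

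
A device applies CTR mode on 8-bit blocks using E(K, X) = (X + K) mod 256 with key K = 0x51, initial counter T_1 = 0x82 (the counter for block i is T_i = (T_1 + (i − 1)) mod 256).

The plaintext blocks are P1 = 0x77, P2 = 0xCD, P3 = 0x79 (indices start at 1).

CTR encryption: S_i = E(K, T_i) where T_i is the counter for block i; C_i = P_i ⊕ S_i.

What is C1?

C1 = 0xA4

C1: T = 0x82, S = E(K, T) = 0xD3; 0x77 ⊕ 0xD3 = 0xA4.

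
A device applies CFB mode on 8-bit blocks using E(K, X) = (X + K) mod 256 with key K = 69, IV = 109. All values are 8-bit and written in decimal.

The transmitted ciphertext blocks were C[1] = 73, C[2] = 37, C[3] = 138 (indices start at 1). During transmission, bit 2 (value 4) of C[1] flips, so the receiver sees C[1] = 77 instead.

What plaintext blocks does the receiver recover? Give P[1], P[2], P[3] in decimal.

P[1] = 255, P[2] = 183, P[3] = 224

CFB decryption: P_i = C_i ⊕ E(K, C_{i−1}), with C_{0} = IV.
Only C[1] changed, to 77. In CFB, a change in C_i flips the same bit in P_i and garbles P_{i+1}. Decrypting the received ciphertext:
P[1]: E(K, 109) = 178; 77 ⊕ 178 = 255.
P[2]: E(K, 77) = 146; 37 ⊕ 146 = 183.
P[3]: E(K, 37) = 106; 138 ⊕ 106 = 224.
Blocks that differ from the original plaintext: P[1], P[2].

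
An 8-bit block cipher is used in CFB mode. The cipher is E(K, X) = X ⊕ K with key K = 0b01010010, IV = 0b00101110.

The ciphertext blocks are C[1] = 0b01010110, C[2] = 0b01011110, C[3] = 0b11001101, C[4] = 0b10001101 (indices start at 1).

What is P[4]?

CFB decryption: P_i = C_i ⊕ E(K, C_{i−1}), with C_{0} = IV.
P[4]: E(K, 0b11001101) = 0b10011111; 0b10001101 ⊕ 0b10011111 = 0b00010010.

P[4] = 0b00010010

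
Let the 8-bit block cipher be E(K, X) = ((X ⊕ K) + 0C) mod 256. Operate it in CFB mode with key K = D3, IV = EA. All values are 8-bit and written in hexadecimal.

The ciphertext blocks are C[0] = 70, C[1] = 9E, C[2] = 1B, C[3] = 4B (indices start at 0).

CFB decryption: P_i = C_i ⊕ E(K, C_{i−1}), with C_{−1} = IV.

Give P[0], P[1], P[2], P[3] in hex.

P[0] = 35, P[1] = 31, P[2] = 42, P[3] = 9F

P[0]: E(K, EA) = 45; 70 ⊕ 45 = 35.
P[1]: E(K, 70) = AF; 9E ⊕ AF = 31.
P[2]: E(K, 9E) = 59; 1B ⊕ 59 = 42.
P[3]: E(K, 1B) = D4; 4B ⊕ D4 = 9F.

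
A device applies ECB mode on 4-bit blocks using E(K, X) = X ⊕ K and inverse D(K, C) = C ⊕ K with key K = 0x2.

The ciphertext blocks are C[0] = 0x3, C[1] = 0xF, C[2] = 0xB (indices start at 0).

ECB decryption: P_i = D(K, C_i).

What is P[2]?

P[2]: D(K, 0xB) = 0x9.

P[2] = 0x9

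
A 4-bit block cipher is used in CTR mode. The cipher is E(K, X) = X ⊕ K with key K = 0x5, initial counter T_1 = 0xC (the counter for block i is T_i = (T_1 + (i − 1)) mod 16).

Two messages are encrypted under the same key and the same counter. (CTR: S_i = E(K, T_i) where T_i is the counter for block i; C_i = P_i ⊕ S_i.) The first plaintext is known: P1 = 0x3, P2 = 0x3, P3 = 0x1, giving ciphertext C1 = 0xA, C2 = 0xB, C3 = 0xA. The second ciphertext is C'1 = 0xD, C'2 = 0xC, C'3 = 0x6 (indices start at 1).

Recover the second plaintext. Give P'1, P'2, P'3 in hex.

P'1 = 0x4, P'2 = 0x4, P'3 = 0xD

In CTR with a reused counter, both messages share the same keystream S_i, so C_i ⊕ C'_i = P_i ⊕ P'_i and thus P'_i = P_i ⊕ C_i ⊕ C'_i.
P'1: 0x3 ⊕ 0xA ⊕ 0xD = 0x4.
P'2: 0x3 ⊕ 0xB ⊕ 0xC = 0x4.
P'3: 0x1 ⊕ 0xA ⊕ 0x6 = 0xD.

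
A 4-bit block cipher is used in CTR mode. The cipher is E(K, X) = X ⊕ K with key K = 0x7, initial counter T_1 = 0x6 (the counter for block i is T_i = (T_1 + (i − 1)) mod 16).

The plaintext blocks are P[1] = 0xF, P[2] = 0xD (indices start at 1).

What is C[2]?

C[2] = 0xD

CTR encryption: S_i = E(K, T_i) where T_i is the counter for block i; C_i = P_i ⊕ S_i.
C[1]: T = 0x6, S = E(K, T) = 0x1; 0xF ⊕ 0x1 = 0xE.
C[2]: T = 0x7, S = E(K, T) = 0x0; 0xD ⊕ 0x0 = 0xD.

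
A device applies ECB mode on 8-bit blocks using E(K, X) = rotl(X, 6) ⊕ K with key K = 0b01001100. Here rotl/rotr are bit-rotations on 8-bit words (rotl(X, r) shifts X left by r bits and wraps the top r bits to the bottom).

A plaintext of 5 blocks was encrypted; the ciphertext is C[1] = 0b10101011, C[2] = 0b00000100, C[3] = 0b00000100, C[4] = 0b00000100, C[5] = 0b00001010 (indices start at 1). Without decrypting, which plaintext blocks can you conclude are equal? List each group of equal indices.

P[2] = P[3] = P[4]

ECB encrypts each block independently with the same key, so equal ciphertext blocks imply equal plaintext blocks.
C[2] = C[3] = C[4] = 0b00000100, so P[2] = P[3] = P[4].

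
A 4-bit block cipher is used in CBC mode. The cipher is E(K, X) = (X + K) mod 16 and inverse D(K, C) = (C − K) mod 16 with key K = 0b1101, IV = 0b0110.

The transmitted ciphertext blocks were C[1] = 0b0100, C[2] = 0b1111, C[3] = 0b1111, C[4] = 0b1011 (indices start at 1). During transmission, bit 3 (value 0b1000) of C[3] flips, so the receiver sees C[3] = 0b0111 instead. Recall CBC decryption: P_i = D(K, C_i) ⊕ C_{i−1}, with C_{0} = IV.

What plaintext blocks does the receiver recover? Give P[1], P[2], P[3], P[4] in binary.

Only C[3] changed, to 0b0111. In CBC, a change in C_i garbles P_i and flips the same bit in P_{i+1}. Decrypting the received ciphertext:
P[1]: D(K, 0b0100) = 0b0111; 0b0111 ⊕ 0b0110 = 0b0001.
P[2]: D(K, 0b1111) = 0b0010; 0b0010 ⊕ 0b0100 = 0b0110.
P[3]: D(K, 0b0111) = 0b1010; 0b1010 ⊕ 0b1111 = 0b0101.
P[4]: D(K, 0b1011) = 0b1110; 0b1110 ⊕ 0b0111 = 0b1001.
Blocks that differ from the original plaintext: P[3], P[4].

P[1] = 0b0001, P[2] = 0b0110, P[3] = 0b0101, P[4] = 0b1001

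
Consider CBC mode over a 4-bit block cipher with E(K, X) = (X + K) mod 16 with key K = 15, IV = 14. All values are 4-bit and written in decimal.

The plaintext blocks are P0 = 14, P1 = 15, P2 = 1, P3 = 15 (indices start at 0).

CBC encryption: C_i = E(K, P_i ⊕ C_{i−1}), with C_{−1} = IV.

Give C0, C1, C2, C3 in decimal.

C0: P0 ⊕ 14 = 0; E(K, 0) = 15.
C1: P1 ⊕ 15 = 0; E(K, 0) = 15.
C2: P2 ⊕ 15 = 14; E(K, 14) = 13.
C3: P3 ⊕ 13 = 2; E(K, 2) = 1.

C0 = 15, C1 = 15, C2 = 13, C3 = 1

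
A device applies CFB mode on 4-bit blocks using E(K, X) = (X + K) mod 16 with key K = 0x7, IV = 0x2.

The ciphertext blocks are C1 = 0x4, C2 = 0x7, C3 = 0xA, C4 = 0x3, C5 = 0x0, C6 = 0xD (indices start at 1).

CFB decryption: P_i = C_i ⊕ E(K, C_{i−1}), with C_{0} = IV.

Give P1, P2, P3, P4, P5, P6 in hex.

P1 = 0xD, P2 = 0xC, P3 = 0x4, P4 = 0x2, P5 = 0xA, P6 = 0xA

P1: E(K, 0x2) = 0x9; 0x4 ⊕ 0x9 = 0xD.
P2: E(K, 0x4) = 0xB; 0x7 ⊕ 0xB = 0xC.
P3: E(K, 0x7) = 0xE; 0xA ⊕ 0xE = 0x4.
P4: E(K, 0xA) = 0x1; 0x3 ⊕ 0x1 = 0x2.
P5: E(K, 0x3) = 0xA; 0x0 ⊕ 0xA = 0xA.
P6: E(K, 0x0) = 0x7; 0xD ⊕ 0x7 = 0xA.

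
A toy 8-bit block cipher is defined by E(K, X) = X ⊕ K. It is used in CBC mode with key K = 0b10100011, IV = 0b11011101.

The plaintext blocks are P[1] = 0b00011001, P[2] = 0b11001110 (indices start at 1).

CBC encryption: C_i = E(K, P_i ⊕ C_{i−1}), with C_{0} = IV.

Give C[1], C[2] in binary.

C[1] = 0b01100111, C[2] = 0b00001010

C[1]: P[1] ⊕ 0b11011101 = 0b11000100; E(K, 0b11000100) = 0b01100111.
C[2]: P[2] ⊕ 0b01100111 = 0b10101001; E(K, 0b10101001) = 0b00001010.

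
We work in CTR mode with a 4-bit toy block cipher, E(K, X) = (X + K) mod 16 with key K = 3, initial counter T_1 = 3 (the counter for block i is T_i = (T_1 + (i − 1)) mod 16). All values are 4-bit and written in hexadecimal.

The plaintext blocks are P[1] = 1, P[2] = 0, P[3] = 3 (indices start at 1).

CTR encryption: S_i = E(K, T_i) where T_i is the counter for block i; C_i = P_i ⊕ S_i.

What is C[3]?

C[3] = B

C[1]: T = 3, S = E(K, T) = 6; 1 ⊕ 6 = 7.
C[2]: T = 4, S = E(K, T) = 7; 0 ⊕ 7 = 7.
C[3]: T = 5, S = E(K, T) = 8; 3 ⊕ 8 = B.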